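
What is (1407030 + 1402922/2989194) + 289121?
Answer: 133424363032/78663 ≈ 1.6962e+6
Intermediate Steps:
(1407030 + 1402922/2989194) + 289121 = (1407030 + 1402922*(1/2989194)) + 289121 = (1407030 + 36919/78663) + 289121 = 110681237809/78663 + 289121 = 133424363032/78663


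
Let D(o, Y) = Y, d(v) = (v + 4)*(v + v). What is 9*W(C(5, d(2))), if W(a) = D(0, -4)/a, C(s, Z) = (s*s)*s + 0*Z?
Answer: -36/125 ≈ -0.28800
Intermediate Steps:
d(v) = 2*v*(4 + v) (d(v) = (4 + v)*(2*v) = 2*v*(4 + v))
C(s, Z) = s**3 (C(s, Z) = s**2*s + 0 = s**3 + 0 = s**3)
W(a) = -4/a
9*W(C(5, d(2))) = 9*(-4/(5**3)) = 9*(-4/125) = -36/125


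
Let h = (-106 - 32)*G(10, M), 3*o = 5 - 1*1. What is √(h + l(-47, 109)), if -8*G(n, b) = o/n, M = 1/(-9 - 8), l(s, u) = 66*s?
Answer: I*√309970/10 ≈ 55.675*I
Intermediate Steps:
o = 4/3 (o = (5 - 1*1)/3 = (5 - 1)/3 = (⅓)*4 = 4/3 ≈ 1.3333)
M = -1/17 (M = 1/(-17) = -1/17 ≈ -0.058824)
G(n, b) = -1/(6*n)
h = 23/10 (h = (-106 - 32)*(-⅙/10) = -(-23)/10 = -138*(-1/60) = 23/10 ≈ 2.3000)
√(h + l(-47, 109)) = √(23/10 + 66*(-47)) = √(23/10 - 3102) = √(-30997/10) = I*√309970/10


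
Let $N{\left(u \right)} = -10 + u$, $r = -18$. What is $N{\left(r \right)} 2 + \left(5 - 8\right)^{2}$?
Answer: $-47$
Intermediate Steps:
$N{\left(r \right)} 2 + \left(5 - 8\right)^{2} = \left(-10 - 18\right) 2 + \left(5 - 8\right)^{2} = \left(-28\right) 2 + \left(5 - 8\right)^{2} = -56 + \left(-3\right)^{2} = -56 + 9 = -47$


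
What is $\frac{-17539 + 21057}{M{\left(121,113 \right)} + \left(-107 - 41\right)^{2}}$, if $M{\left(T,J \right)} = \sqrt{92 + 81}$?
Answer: $\frac{77058272}{479785043} - \frac{3518 \sqrt{173}}{479785043} \approx 0.16051$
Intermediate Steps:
$M{\left(T,J \right)} = \sqrt{173}$
$\frac{-17539 + 21057}{M{\left(121,113 \right)} + \left(-107 - 41\right)^{2}} = \frac{-17539 + 21057}{\sqrt{173} + \left(-107 - 41\right)^{2}} = \frac{3518}{\sqrt{173} + \left(-148\right)^{2}} = \frac{3518}{\sqrt{173} + 21904} = \frac{3518}{21904 + \sqrt{173}}$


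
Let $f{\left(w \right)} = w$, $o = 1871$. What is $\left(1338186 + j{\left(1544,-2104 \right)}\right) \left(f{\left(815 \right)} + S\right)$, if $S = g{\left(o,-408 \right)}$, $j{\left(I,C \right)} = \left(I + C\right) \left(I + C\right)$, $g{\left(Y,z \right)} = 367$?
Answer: $1952411052$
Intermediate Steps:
$j{\left(I,C \right)} = \left(C + I\right)^{2}$ ($j{\left(I,C \right)} = \left(C + I\right) \left(C + I\right) = \left(C + I\right)^{2}$)
$S = 367$
$\left(1338186 + j{\left(1544,-2104 \right)}\right) \left(f{\left(815 \right)} + S\right) = \left(1338186 + \left(-2104 + 1544\right)^{2}\right) \left(815 + 367\right) = \left(1338186 + \left(-560\right)^{2}\right) 1182 = \left(1338186 + 313600\right) 1182 = 1651786 \cdot 1182 = 1952411052$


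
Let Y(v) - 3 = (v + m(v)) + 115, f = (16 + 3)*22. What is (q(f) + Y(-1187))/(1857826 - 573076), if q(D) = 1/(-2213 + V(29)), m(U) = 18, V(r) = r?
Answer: -459077/561178800 ≈ -0.00081806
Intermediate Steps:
f = 418 (f = 19*22 = 418)
q(D) = -1/2184 (q(D) = 1/(-2213 + 29) = 1/(-2184) = -1/2184)
Y(v) = 136 + v (Y(v) = 3 + ((v + 18) + 115) = 3 + ((18 + v) + 115) = 3 + (133 + v) = 136 + v)
(q(f) + Y(-1187))/(1857826 - 573076) = (-1/2184 + (136 - 1187))/(1857826 - 573076) = (-1/2184 - 1051)/1284750 = -2295385/2184*1/1284750 = -459077/561178800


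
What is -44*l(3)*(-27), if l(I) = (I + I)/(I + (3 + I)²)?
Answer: 2376/13 ≈ 182.77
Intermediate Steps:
l(I) = 2*I/(I + (3 + I)²) (l(I) = (2*I)/(I + (3 + I)²) = 2*I/(I + (3 + I)²))
-44*l(3)*(-27) = -88*3/(3 + (3 + 3)²)*(-27) = -88*3/(3 + 6²)*(-27) = -88*3/(3 + 36)*(-27) = -88*3/39*(-27) = -44*2/13*(-27) = -88/13*(-27) = 2376/13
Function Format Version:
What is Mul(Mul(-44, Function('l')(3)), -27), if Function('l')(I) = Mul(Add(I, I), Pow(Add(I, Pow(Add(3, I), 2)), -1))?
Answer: Rational(2376, 13) ≈ 182.77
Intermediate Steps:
Function('l')(I) = Mul(2, I, Pow(Add(I, Pow(Add(3, I), 2)), -1)) (Function('l')(I) = Mul(Mul(2, I), Pow(Add(I, Pow(Add(3, I), 2)), -1)) = Mul(2, I, Pow(Add(I, Pow(Add(3, I), 2)), -1)))
Mul(Mul(-44, Function('l')(3)), -27) = Mul(Mul(-44, Mul(2, 3, Pow(Add(3, Pow(Add(3, 3), 2)), -1))), -27) = Mul(Mul(-44, Mul(2, 3, Pow(Add(3, Pow(6, 2)), -1))), -27) = Mul(Mul(-44, Mul(2, 3, Pow(Add(3, 36), -1))), -27) = Mul(Mul(-44, Mul(2, 3, Pow(39, -1))), -27) = Mul(Mul(-44, Mul(2, 3, Rational(1, 39))), -27) = Mul(Mul(-44, Rational(2, 13)), -27) = Mul(Rational(-88, 13), -27) = Rational(2376, 13)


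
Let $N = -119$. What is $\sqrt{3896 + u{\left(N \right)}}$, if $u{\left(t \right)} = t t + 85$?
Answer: $\sqrt{18142} \approx 134.69$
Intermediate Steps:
$u{\left(t \right)} = 85 + t^{2}$ ($u{\left(t \right)} = t^{2} + 85 = 85 + t^{2}$)
$\sqrt{3896 + u{\left(N \right)}} = \sqrt{3896 + \left(85 + \left(-119\right)^{2}\right)} = \sqrt{3896 + \left(85 + 14161\right)} = \sqrt{3896 + 14246} = \sqrt{18142}$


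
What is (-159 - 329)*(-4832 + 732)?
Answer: 2000800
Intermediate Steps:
(-159 - 329)*(-4832 + 732) = -488*(-4100) = 2000800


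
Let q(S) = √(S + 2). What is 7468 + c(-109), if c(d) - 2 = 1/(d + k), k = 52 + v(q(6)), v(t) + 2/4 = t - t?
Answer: 859048/115 ≈ 7470.0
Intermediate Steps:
q(S) = √(2 + S)
v(t) = -½ (v(t) = -½ + (t - t) = -½ + 0 = -½)
k = 103/2 (k = 52 - ½ = 103/2 ≈ 51.500)
c(d) = 2 + 1/(103/2 + d) (c(d) = 2 + 1/(d + 103/2) = 2 + 1/(103/2 + d))
7468 + c(-109) = 7468 + 4*(52 - 109)/(103 + 2*(-109)) = 7468 + 4*(-57)/(103 - 218) = 7468 + 4*(-57)/(-115) = 7468 + 4*(-1/115)*(-57) = 7468 + 228/115 = 859048/115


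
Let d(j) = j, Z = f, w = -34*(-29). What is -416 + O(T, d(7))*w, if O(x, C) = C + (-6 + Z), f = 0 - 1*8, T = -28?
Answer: -7318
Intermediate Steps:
w = 986
f = -8 (f = 0 - 8 = -8)
Z = -8
O(x, C) = -14 + C (O(x, C) = C + (-6 - 8) = C - 14 = -14 + C)
-416 + O(T, d(7))*w = -416 + (-14 + 7)*986 = -416 - 7*986 = -416 - 6902 = -7318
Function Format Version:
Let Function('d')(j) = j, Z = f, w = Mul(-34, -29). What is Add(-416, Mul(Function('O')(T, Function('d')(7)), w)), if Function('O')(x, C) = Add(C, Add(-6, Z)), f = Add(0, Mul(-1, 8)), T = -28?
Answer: -7318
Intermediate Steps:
w = 986
f = -8 (f = Add(0, -8) = -8)
Z = -8
Function('O')(x, C) = Add(-14, C) (Function('O')(x, C) = Add(C, Add(-6, -8)) = Add(C, -14) = Add(-14, C))
Add(-416, Mul(Function('O')(T, Function('d')(7)), w)) = Add(-416, Mul(Add(-14, 7), 986)) = Add(-416, Mul(-7, 986)) = Add(-416, -6902) = -7318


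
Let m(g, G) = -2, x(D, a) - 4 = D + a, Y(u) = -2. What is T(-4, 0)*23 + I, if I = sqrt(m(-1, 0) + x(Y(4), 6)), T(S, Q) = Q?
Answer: sqrt(6) ≈ 2.4495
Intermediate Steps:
x(D, a) = 4 + D + a (x(D, a) = 4 + (D + a) = 4 + D + a)
I = sqrt(6) (I = sqrt(-2 + (4 - 2 + 6)) = sqrt(-2 + 8) = sqrt(6) ≈ 2.4495)
T(-4, 0)*23 + I = 0*23 + sqrt(6) = 0 + sqrt(6) = sqrt(6)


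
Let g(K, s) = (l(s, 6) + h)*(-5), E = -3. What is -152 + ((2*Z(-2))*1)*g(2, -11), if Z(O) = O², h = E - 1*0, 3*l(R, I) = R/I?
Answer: -68/9 ≈ -7.5556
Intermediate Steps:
l(R, I) = R/(3*I) (l(R, I) = (R/I)/3 = R/(3*I))
h = -3 (h = -3 - 1*0 = -3 + 0 = -3)
g(K, s) = 15 - 5*s/18 (g(K, s) = ((⅓)*s/6 - 3)*(-5) = ((⅓)*s*(⅙) - 3)*(-5) = (s/18 - 3)*(-5) = (-3 + s/18)*(-5) = 15 - 5*s/18)
-152 + ((2*Z(-2))*1)*g(2, -11) = -152 + ((2*(-2)²)*1)*(15 - 5/18*(-11)) = -152 + ((2*4)*1)*(15 + 55/18) = -152 + (8*1)*(325/18) = -152 + 8*(325/18) = -152 + 1300/9 = -68/9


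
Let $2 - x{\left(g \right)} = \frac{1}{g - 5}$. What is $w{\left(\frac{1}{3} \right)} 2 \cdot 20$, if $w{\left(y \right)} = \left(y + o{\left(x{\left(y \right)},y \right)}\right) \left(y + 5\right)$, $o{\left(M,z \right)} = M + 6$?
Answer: $\frac{114880}{63} \approx 1823.5$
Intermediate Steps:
$x{\left(g \right)} = 2 - \frac{1}{-5 + g}$ ($x{\left(g \right)} = 2 - \frac{1}{g - 5} = 2 - \frac{1}{-5 + g}$)
$o{\left(M,z \right)} = 6 + M$
$w{\left(y \right)} = \left(5 + y\right) \left(6 + y + \frac{-11 + 2 y}{-5 + y}\right)$ ($w{\left(y \right)} = \left(y + \left(6 + \frac{-11 + 2 y}{-5 + y}\right)\right) \left(y + 5\right) = \left(6 + y + \frac{-11 + 2 y}{-5 + y}\right) \left(5 + y\right) = \left(5 + y\right) \left(6 + y + \frac{-11 + 2 y}{-5 + y}\right)$)
$w{\left(\frac{1}{3} \right)} 2 \cdot 20 = \frac{-205 + \left(\frac{1}{3}\right)^{3} - \frac{26}{3} + 8 \left(\frac{1}{3}\right)^{2}}{-5 + \frac{1}{3}} \cdot 2 \cdot 20 = \frac{-205 + \left(\frac{1}{3}\right)^{3} - \frac{26}{3} + \frac{8}{9}}{-5 + \frac{1}{3}} \cdot 2 \cdot 20 = \frac{-205 + \frac{1}{27} - \frac{26}{3} + 8 \cdot \frac{1}{9}}{- \frac{14}{3}} \cdot 2 \cdot 20 = - \frac{3 \left(-205 + \frac{1}{27} - \frac{26}{3} + \frac{8}{9}\right)}{14} \cdot 2 \cdot 20 = \left(- \frac{3}{14}\right) \left(- \frac{5744}{27}\right) 2 \cdot 20 = \frac{2872}{63} \cdot 2 \cdot 20 = \frac{5744}{63} \cdot 20 = \frac{114880}{63}$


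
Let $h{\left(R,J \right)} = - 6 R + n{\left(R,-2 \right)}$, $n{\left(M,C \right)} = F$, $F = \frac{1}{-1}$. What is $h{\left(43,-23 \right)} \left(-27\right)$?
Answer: $6993$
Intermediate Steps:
$F = -1$
$n{\left(M,C \right)} = -1$
$h{\left(R,J \right)} = -1 - 6 R$ ($h{\left(R,J \right)} = - 6 R - 1 = -1 - 6 R$)
$h{\left(43,-23 \right)} \left(-27\right) = \left(-1 - 258\right) \left(-27\right) = \left(-259\right) \left(-27\right) = 6993$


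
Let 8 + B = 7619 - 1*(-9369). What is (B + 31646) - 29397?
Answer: 19229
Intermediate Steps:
B = 16980 (B = -8 + (7619 - 1*(-9369)) = -8 + (7619 + 9369) = -8 + 16988 = 16980)
(B + 31646) - 29397 = (16980 + 31646) - 29397 = 48626 - 29397 = 19229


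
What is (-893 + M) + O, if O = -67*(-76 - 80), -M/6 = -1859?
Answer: 20713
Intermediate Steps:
M = 11154 (M = -6*(-1859) = 11154)
O = 10452 (O = -67*(-156) = 10452)
(-893 + M) + O = (-893 + 11154) + 10452 = 10261 + 10452 = 20713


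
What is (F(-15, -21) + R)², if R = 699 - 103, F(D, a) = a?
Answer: 330625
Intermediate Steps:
R = 596
(F(-15, -21) + R)² = (-21 + 596)² = 575² = 330625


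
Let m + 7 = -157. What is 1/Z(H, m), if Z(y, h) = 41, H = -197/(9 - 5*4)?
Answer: 1/41 ≈ 0.024390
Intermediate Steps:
m = -164 (m = -7 - 157 = -164)
H = 197/11 (H = -197/(9 - 20) = -197/(-11) = -197*(-1/11) = 197/11 ≈ 17.909)
1/Z(H, m) = 1/41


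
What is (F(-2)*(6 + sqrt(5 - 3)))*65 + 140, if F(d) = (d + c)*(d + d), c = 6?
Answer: -6100 - 1040*sqrt(2) ≈ -7570.8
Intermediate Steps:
F(d) = 2*d*(6 + d) (F(d) = (d + 6)*(d + d) = (6 + d)*(2*d) = 2*d*(6 + d))
(F(-2)*(6 + sqrt(5 - 3)))*65 + 140 = ((2*(-2)*(6 - 2))*(6 + sqrt(5 - 3)))*65 + 140 = ((2*(-2)*4)*(6 + sqrt(2)))*65 + 140 = -16*(6 + sqrt(2))*65 + 140 = (-96 - 16*sqrt(2))*65 + 140 = (-6240 - 1040*sqrt(2)) + 140 = -6100 - 1040*sqrt(2)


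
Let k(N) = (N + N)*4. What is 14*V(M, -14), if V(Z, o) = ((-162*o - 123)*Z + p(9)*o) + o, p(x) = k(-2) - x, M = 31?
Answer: 935634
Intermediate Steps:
k(N) = 8*N (k(N) = (2*N)*4 = 8*N)
p(x) = -16 - x (p(x) = 8*(-2) - x = -16 - x)
V(Z, o) = -24*o + Z*(-123 - 162*o) (V(Z, o) = ((-162*o - 123)*Z + (-16 - 1*9)*o) + o = ((-123 - 162*o)*Z + (-16 - 9)*o) + o = (Z*(-123 - 162*o) - 25*o) + o = (-25*o + Z*(-123 - 162*o)) + o = -24*o + Z*(-123 - 162*o))
14*V(M, -14) = 14*(-123*31 - 24*(-14) - 162*31*(-14)) = 14*(-3813 + 336 + 70308) = 14*66831 = 935634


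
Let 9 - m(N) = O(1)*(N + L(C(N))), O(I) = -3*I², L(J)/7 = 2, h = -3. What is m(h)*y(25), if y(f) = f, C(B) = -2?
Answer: 1050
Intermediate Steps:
L(J) = 14 (L(J) = 7*2 = 14)
m(N) = 51 + 3*N (m(N) = 9 - (-3*1²)*(N + 14) = 9 - (-3*1)*(14 + N) = 9 - (-3)*(14 + N) = 9 - (-42 - 3*N) = 9 + (42 + 3*N) = 51 + 3*N)
m(h)*y(25) = (51 + 3*(-3))*25 = (51 - 9)*25 = 42*25 = 1050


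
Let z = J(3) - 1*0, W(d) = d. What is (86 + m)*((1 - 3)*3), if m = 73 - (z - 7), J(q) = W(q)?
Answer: -978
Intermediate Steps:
J(q) = q
z = 3 (z = 3 - 1*0 = 3 + 0 = 3)
m = 77 (m = 73 - (3 - 7) = 73 - 1*(-4) = 73 + 4 = 77)
(86 + m)*((1 - 3)*3) = (86 + 77)*((1 - 3)*3) = 163*(-2*3) = 163*(-6) = -978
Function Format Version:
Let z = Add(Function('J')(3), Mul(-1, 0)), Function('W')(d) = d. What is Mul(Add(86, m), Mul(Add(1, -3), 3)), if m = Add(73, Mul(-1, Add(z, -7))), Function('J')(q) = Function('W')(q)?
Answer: -978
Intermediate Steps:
Function('J')(q) = q
z = 3 (z = Add(3, Mul(-1, 0)) = Add(3, 0) = 3)
m = 77 (m = Add(73, Mul(-1, Add(3, -7))) = Add(73, Mul(-1, -4)) = Add(73, 4) = 77)
Mul(Add(86, m), Mul(Add(1, -3), 3)) = Mul(Add(86, 77), Mul(Add(1, -3), 3)) = Mul(163, Mul(-2, 3)) = Mul(163, -6) = -978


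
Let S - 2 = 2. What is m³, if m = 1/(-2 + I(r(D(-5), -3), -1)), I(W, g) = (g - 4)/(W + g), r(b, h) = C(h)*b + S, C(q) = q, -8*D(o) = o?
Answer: -729/195112 ≈ -0.0037363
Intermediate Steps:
S = 4 (S = 2 + 2 = 4)
D(o) = -o/8
r(b, h) = 4 + b*h (r(b, h) = h*b + 4 = b*h + 4 = 4 + b*h)
I(W, g) = (-4 + g)/(W + g)
m = -9/58 (m = 1/(-2 + (-4 - 1)/((4 - ⅛*(-5)*(-3)) - 1)) = 1/(-2 - 5/((4 + (5/8)*(-3)) - 1)) = 1/(-2 - 5/((4 - 15/8) - 1)) = 1/(-2 - 5/(17/8 - 1)) = 1/(-2 - 5/(9/8)) = 1/(-2 + (8/9)*(-5)) = 1/(-2 - 40/9) = 1/(-58/9) = -9/58 ≈ -0.15517)
m³ = (-9/58)³ = -729/195112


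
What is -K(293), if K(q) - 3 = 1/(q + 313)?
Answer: -1819/606 ≈ -3.0017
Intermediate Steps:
K(q) = 3 + 1/(313 + q) (K(q) = 3 + 1/(q + 313) = 3 + 1/(313 + q))
-K(293) = -(940 + 3*293)/(313 + 293) = -(940 + 879)/606 = -1819/606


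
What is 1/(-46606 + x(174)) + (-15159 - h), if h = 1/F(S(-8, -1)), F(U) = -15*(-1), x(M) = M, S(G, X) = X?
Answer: -10557986767/696480 ≈ -15159.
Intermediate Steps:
F(U) = 15
h = 1/15 ≈ 0.066667
1/(-46606 + x(174)) + (-15159 - h) = 1/(-46606 + 174) + (-15159 - 1*1/15) = 1/(-46432) + (-15159 - 1/15) = -1/46432 - 227386/15 = -10557986767/696480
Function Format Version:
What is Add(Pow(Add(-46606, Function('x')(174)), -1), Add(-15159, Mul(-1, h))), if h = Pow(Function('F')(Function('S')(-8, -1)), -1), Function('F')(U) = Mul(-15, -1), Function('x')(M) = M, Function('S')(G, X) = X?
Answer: Rational(-10557986767, 696480) ≈ -15159.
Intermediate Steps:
Function('F')(U) = 15
h = Rational(1, 15) (h = Pow(15, -1) = Rational(1, 15) ≈ 0.066667)
Add(Pow(Add(-46606, Function('x')(174)), -1), Add(-15159, Mul(-1, h))) = Add(Pow(Add(-46606, 174), -1), Add(-15159, Mul(-1, Rational(1, 15)))) = Add(Pow(-46432, -1), Add(-15159, Rational(-1, 15))) = Add(Rational(-1, 46432), Rational(-227386, 15)) = Rational(-10557986767, 696480)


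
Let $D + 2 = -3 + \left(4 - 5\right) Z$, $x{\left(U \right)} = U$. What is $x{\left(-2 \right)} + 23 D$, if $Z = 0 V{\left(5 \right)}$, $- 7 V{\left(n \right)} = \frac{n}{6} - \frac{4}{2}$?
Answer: $-117$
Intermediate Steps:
$V{\left(n \right)} = \frac{2}{7} - \frac{n}{42}$ ($V{\left(n \right)} = - \frac{\frac{n}{6} - \frac{4}{2}}{7} = - \frac{n \frac{1}{6} - 2}{7} = - \frac{\frac{n}{6} - 2}{7} = - \frac{-2 + \frac{n}{6}}{7} = \frac{2}{7} - \frac{n}{42}$)
$Z = 0$ ($Z = 0 \left(\frac{2}{7} - \frac{5}{42}\right) = 0 \cdot \frac{1}{6} = 0$)
$D = -5$ ($D = -2 - \left(3 - \left(4 - 5\right) 0\right) = -2 - 3 = -5$)
$x{\left(-2 \right)} + 23 D = -2 + 23 \left(-5\right) = -2 - 115 = -117$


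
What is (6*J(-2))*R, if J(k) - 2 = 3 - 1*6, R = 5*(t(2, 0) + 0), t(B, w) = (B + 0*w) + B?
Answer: -120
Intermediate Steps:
t(B, w) = 2*B (t(B, w) = (B + 0) + B = B + B = 2*B)
R = 20 (R = 5*(2*2 + 0) = 5*(4 + 0) = 5*4 = 20)
J(k) = -1 (J(k) = 2 + (3 - 1*6) = 2 + (3 - 6) = 2 - 3 = -1)
(6*J(-2))*R = (6*(-1))*20 = -6*20 = -120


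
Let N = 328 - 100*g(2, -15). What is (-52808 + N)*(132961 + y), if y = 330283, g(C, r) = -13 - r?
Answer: -24403693920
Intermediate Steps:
N = 128 (N = 328 - 100*(-13 - 1*(-15)) = 328 - 100*(-13 + 15) = 328 - 100*2 = 328 - 200 = 128)
(-52808 + N)*(132961 + y) = (-52808 + 128)*(132961 + 330283) = -52680*463244 = -24403693920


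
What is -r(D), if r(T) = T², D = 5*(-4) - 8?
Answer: -784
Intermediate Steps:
D = -28 (D = -20 - 8 = -28)
-r(D) = -1*(-28)² = -1*784 = -784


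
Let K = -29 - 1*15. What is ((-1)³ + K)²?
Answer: 2025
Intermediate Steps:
K = -44 (K = -29 - 15 = -44)
((-1)³ + K)² = ((-1)³ - 44)² = (-1 - 44)² = (-45)² = 2025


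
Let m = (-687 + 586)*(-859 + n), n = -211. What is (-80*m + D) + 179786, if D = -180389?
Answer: -8646203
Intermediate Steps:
m = 108070 (m = (-687 + 586)*(-859 - 211) = -101*(-1070) = 108070)
(-80*m + D) + 179786 = (-80*108070 - 180389) + 179786 = (-8645600 - 180389) + 179786 = -8825989 + 179786 = -8646203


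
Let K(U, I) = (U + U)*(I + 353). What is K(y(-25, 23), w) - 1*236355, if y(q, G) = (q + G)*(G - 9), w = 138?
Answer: -263851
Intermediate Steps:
y(q, G) = (-9 + G)*(G + q) (y(q, G) = (G + q)*(-9 + G) = (-9 + G)*(G + q))
K(U, I) = 2*U*(353 + I) (K(U, I) = (2*U)*(353 + I) = 2*U*(353 + I))
K(y(-25, 23), w) - 1*236355 = 2*(23² - 9*23 - 9*(-25) + 23*(-25))*(353 + 138) - 1*236355 = 2*(529 - 207 + 225 - 575)*491 - 236355 = 2*(-28)*491 - 236355 = -27496 - 236355 = -263851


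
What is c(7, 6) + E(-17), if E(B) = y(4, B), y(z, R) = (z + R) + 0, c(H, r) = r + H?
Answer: 0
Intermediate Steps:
c(H, r) = H + r
y(z, R) = R + z (y(z, R) = (R + z) + 0 = R + z)
E(B) = 4 + B (E(B) = B + 4 = 4 + B)
c(7, 6) + E(-17) = (7 + 6) + (4 - 17) = 13 - 13 = 0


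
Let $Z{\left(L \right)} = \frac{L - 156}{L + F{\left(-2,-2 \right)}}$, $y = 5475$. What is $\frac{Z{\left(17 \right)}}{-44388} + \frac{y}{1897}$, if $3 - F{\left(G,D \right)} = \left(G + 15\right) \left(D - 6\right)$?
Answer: $\frac{30135276883}{10441300464} \approx 2.8862$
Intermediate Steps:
$F{\left(G,D \right)} = 3 - \left(-6 + D\right) \left(15 + G\right)$ ($F{\left(G,D \right)} = 3 - \left(G + 15\right) \left(D - 6\right) = 3 - \left(15 + G\right) \left(-6 + D\right) = 3 - \left(-6 + D\right) \left(15 + G\right)$)
$Z{\left(L \right)} = \frac{-156 + L}{107 + L}$ ($Z{\left(L \right)} = \frac{L - 156}{L + \left(93 - -30 + 6 \left(-2\right) - \left(-2\right) \left(-2\right)\right)} = \frac{-156 + L}{L + \left(93 + 30 - 12 - 4\right)} = \frac{-156 + L}{L + 107} = \frac{-156 + L}{107 + L}$)
$\frac{Z{\left(17 \right)}}{-44388} + \frac{y}{1897} = \frac{\frac{1}{107 + 17} \left(-156 + 17\right)}{-44388} + \frac{5475}{1897} = \frac{1}{124} \left(-139\right) \left(- \frac{1}{44388}\right) + 5475 \cdot \frac{1}{1897} = \frac{1}{124} \left(-139\right) \left(- \frac{1}{44388}\right) + \frac{5475}{1897} = \left(- \frac{139}{124}\right) \left(- \frac{1}{44388}\right) + \frac{5475}{1897} = \frac{139}{5504112} + \frac{5475}{1897} = \frac{30135276883}{10441300464}$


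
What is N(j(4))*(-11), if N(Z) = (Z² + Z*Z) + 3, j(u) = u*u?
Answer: -5665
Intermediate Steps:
j(u) = u²
N(Z) = 3 + 2*Z² (N(Z) = (Z² + Z²) + 3 = 2*Z² + 3 = 3 + 2*Z²)
N(j(4))*(-11) = (3 + 2*(4²)²)*(-11) = (3 + 2*16²)*(-11) = (3 + 2*256)*(-11) = (3 + 512)*(-11) = 515*(-11) = -5665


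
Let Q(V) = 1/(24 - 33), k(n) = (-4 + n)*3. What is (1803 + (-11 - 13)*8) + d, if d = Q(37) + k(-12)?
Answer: 14066/9 ≈ 1562.9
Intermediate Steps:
k(n) = -12 + 3*n
Q(V) = -⅑ (Q(V) = 1/(-9) = -⅑)
d = -433/9 (d = -⅑ + (-12 + 3*(-12)) = -⅑ + (-12 - 36) = -⅑ - 48 = -433/9 ≈ -48.111)
(1803 + (-11 - 13)*8) + d = (1803 + (-11 - 13)*8) - 433/9 = (1803 - 24*8) - 433/9 = (1803 - 192) - 433/9 = 1611 - 433/9 = 14066/9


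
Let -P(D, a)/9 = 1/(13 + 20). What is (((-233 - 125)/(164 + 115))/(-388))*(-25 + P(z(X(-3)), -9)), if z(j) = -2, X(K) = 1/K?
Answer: -24881/297693 ≈ -0.083579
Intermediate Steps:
P(D, a) = -3/11 (P(D, a) = -9/(13 + 20) = -9/33 = -9*1/33 = -3/11)
(((-233 - 125)/(164 + 115))/(-388))*(-25 + P(z(X(-3)), -9)) = (((-233 - 125)/(164 + 115))/(-388))*(-25 - 3/11) = (-358/279*(-1/388))*(-278/11) = (-358*1/279*(-1/388))*(-278/11) = -358/279*(-1/388)*(-278/11) = (179/54126)*(-278/11) = -24881/297693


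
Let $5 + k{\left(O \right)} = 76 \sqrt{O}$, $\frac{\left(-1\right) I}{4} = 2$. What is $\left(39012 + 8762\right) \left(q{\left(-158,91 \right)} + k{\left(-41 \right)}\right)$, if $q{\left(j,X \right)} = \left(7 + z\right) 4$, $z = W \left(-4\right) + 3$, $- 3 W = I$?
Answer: $- \frac{1098802}{3} + 3630824 i \sqrt{41} \approx -3.6627 \cdot 10^{5} + 2.3249 \cdot 10^{7} i$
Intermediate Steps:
$I = -8$ ($I = \left(-4\right) 2 = -8$)
$W = \frac{8}{3}$ ($W = \left(- \frac{1}{3}\right) \left(-8\right) = \frac{8}{3} \approx 2.6667$)
$k{\left(O \right)} = -5 + 76 \sqrt{O}$
$z = - \frac{23}{3}$ ($z = \frac{8}{3} \left(-4\right) + 3 = - \frac{32}{3} + 3 = - \frac{23}{3} \approx -7.6667$)
$q{\left(j,X \right)} = - \frac{8}{3}$ ($q{\left(j,X \right)} = \left(7 - \frac{23}{3}\right) 4 = \left(- \frac{2}{3}\right) 4 = - \frac{8}{3}$)
$\left(39012 + 8762\right) \left(q{\left(-158,91 \right)} + k{\left(-41 \right)}\right) = \left(39012 + 8762\right) \left(- \frac{8}{3} - \left(5 - 76 \sqrt{-41}\right)\right) = 47774 \left(- \frac{8}{3} - \left(5 - 76 i \sqrt{41}\right)\right) = 47774 \left(- \frac{23}{3} + 76 i \sqrt{41}\right) = - \frac{1098802}{3} + 3630824 i \sqrt{41}$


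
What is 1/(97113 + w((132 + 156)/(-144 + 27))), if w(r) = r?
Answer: 13/1262437 ≈ 1.0298e-5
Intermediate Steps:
1/(97113 + w((132 + 156)/(-144 + 27))) = 1/(97113 + (132 + 156)/(-144 + 27)) = 1/(97113 + 288/(-117)) = 1/(97113 + 288*(-1/117)) = 1/(97113 - 32/13) = 1/(1262437/13) = 13/1262437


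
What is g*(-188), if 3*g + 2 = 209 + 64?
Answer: -50948/3 ≈ -16983.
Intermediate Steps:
g = 271/3 (g = -⅔ + (209 + 64)/3 = -⅔ + (⅓)*273 = -⅔ + 91 = 271/3 ≈ 90.333)
g*(-188) = (271/3)*(-188) = -50948/3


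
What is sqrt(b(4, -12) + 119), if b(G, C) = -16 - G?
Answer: 3*sqrt(11) ≈ 9.9499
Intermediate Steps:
sqrt(b(4, -12) + 119) = sqrt((-16 - 1*4) + 119) = sqrt((-16 - 4) + 119) = sqrt(-20 + 119) = sqrt(99) = 3*sqrt(11)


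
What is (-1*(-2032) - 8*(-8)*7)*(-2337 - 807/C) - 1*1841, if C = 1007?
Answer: -5840185567/1007 ≈ -5.7996e+6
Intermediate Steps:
(-1*(-2032) - 8*(-8)*7)*(-2337 - 807/C) - 1*1841 = (-1*(-2032) - 8*(-8)*7)*(-2337 - 807/1007) - 1*1841 = (2032 + 64*7)*(-2337 - 807*1/1007) - 1841 = (2032 + 448)*(-2337 - 807/1007) - 1841 = 2480*(-2354166/1007) - 1841 = -5838331680/1007 - 1841 = -5840185567/1007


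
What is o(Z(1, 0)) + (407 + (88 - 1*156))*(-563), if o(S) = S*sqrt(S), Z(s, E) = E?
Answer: -190857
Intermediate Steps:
o(S) = S**(3/2)
o(Z(1, 0)) + (407 + (88 - 1*156))*(-563) = 0**(3/2) + (407 + (88 - 1*156))*(-563) = 0 + (407 + (88 - 156))*(-563) = 0 + (407 - 68)*(-563) = 0 + 339*(-563) = 0 - 190857 = -190857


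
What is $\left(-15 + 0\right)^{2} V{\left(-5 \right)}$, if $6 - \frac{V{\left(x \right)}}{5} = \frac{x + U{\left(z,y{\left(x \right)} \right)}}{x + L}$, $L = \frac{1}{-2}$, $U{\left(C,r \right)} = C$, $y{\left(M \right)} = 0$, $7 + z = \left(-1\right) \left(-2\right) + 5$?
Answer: $\frac{63000}{11} \approx 5727.3$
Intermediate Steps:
$z = 0$ ($z = -7 + \left(\left(-1\right) \left(-2\right) + 5\right) = -7 + \left(2 + 5\right) = -7 + 7 = 0$)
$L = - \frac{1}{2} \approx -0.5$
$V{\left(x \right)} = 30 - \frac{5 x}{- \frac{1}{2} + x}$ ($V{\left(x \right)} = 30 - 5 \frac{x + 0}{x - \frac{1}{2}} = 30 - 5 \frac{x}{- \frac{1}{2} + x} = 30 - \frac{5 x}{- \frac{1}{2} + x}$)
$\left(-15 + 0\right)^{2} V{\left(-5 \right)} = \left(-15 + 0\right)^{2} \frac{10 \left(-3 + 5 \left(-5\right)\right)}{-1 + 2 \left(-5\right)} = \left(-15\right)^{2} \frac{10 \left(-3 - 25\right)}{-1 - 10} = 225 \cdot 10 \frac{1}{-11} \left(-28\right) = 225 \cdot 10 \left(- \frac{1}{11}\right) \left(-28\right) = 225 \cdot \frac{280}{11} = \frac{63000}{11}$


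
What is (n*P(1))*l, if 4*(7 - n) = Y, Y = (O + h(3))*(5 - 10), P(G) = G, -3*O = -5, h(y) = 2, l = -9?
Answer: -417/4 ≈ -104.25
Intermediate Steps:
O = 5/3 (O = -⅓*(-5) = 5/3 ≈ 1.6667)
Y = -55/3 (Y = (5/3 + 2)*(5 - 10) = (11/3)*(-5) = -55/3 ≈ -18.333)
n = 139/12 (n = 7 - ¼*(-55/3) = 7 + 55/12 = 139/12 ≈ 11.583)
(n*P(1))*l = ((139/12)*1)*(-9) = (139/12)*(-9) = -417/4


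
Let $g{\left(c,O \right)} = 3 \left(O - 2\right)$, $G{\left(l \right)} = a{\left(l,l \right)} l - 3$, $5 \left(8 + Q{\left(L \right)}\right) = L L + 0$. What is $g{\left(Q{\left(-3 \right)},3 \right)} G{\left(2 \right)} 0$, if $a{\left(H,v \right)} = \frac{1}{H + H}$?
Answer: $0$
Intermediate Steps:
$Q{\left(L \right)} = -8 + \frac{L^{2}}{5}$ ($Q{\left(L \right)} = -8 + \frac{L L + 0}{5} = -8 + \frac{L^{2} + 0}{5} = -8 + \frac{L^{2}}{5}$)
$a{\left(H,v \right)} = \frac{1}{2 H}$
$G{\left(l \right)} = - \frac{5}{2}$ ($G{\left(l \right)} = \frac{1}{2 l} l - 3 = \frac{1}{2} - 3 = - \frac{5}{2}$)
$g{\left(c,O \right)} = -6 + 3 O$ ($g{\left(c,O \right)} = 3 \left(-2 + O\right) = -6 + 3 O$)
$g{\left(Q{\left(-3 \right)},3 \right)} G{\left(2 \right)} 0 = \left(-6 + 3 \cdot 3\right) \left(- \frac{5}{2}\right) 0 = \left(-6 + 9\right) \left(- \frac{5}{2}\right) 0 = 3 \left(- \frac{5}{2}\right) 0 = \left(- \frac{15}{2}\right) 0 = 0$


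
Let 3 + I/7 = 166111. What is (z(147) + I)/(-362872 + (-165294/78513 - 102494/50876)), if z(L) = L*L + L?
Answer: -112653504147968/34511483613031 ≈ -3.2642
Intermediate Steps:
I = 1162756 (I = -21 + 7*166111 = -21 + 1162777 = 1162756)
z(L) = L + L**2 (z(L) = L**2 + L = L + L**2)
(z(147) + I)/(-362872 + (-165294/78513 - 102494/50876)) = (147*(1 + 147) + 1162756)/(-362872 + (-165294/78513 - 102494/50876)) = (147*148 + 1162756)/(-362872 + (-165294*1/78513 - 102494*1/50876)) = (21756 + 1162756)/(-362872 + (-55098/26171 - 7321/3634)) = 1184512/(-362872 - 391824023/95105414) = 1184512/(-34511483613031/95105414) = 1184512*(-95105414/34511483613031) = -112653504147968/34511483613031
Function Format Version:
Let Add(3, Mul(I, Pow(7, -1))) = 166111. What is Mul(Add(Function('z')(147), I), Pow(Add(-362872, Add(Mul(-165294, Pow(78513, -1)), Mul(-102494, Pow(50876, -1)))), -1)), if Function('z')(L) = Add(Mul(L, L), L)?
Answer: Rational(-112653504147968, 34511483613031) ≈ -3.2642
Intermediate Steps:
I = 1162756 (I = Add(-21, Mul(7, 166111)) = Add(-21, 1162777) = 1162756)
Function('z')(L) = Add(L, Pow(L, 2)) (Function('z')(L) = Add(Pow(L, 2), L) = Add(L, Pow(L, 2)))
Mul(Add(Function('z')(147), I), Pow(Add(-362872, Add(Mul(-165294, Pow(78513, -1)), Mul(-102494, Pow(50876, -1)))), -1)) = Mul(Add(Mul(147, Add(1, 147)), 1162756), Pow(Add(-362872, Add(Mul(-165294, Pow(78513, -1)), Mul(-102494, Pow(50876, -1)))), -1)) = Mul(Add(Mul(147, 148), 1162756), Pow(Add(-362872, Add(Mul(-165294, Rational(1, 78513)), Mul(-102494, Rational(1, 50876)))), -1)) = Mul(Add(21756, 1162756), Pow(Add(-362872, Add(Rational(-55098, 26171), Rational(-7321, 3634))), -1)) = Mul(1184512, Pow(Add(-362872, Rational(-391824023, 95105414)), -1)) = Mul(1184512, Pow(Rational(-34511483613031, 95105414), -1)) = Mul(1184512, Rational(-95105414, 34511483613031)) = Rational(-112653504147968, 34511483613031)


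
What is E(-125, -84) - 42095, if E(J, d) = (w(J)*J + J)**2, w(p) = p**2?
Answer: 3815185520405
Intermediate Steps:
E(J, d) = (J + J**3)**2 (E(J, d) = (J**2*J + J)**2 = (J**3 + J)**2 = (J + J**3)**2)
E(-125, -84) - 42095 = (-125)**2*(1 + (-125)**2)**2 - 42095 = 15625*(1 + 15625)**2 - 42095 = 15625*15626**2 - 42095 = 15625*244171876 - 42095 = 3815185562500 - 42095 = 3815185520405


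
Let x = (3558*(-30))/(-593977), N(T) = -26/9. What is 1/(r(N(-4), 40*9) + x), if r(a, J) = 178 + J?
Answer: 593977/319666366 ≈ 0.0018581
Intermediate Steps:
N(T) = -26/9 (N(T) = -26*⅑ = -26/9)
x = 106740/593977 (x = -106740*(-1/593977) = 106740/593977 ≈ 0.17970)
1/(r(N(-4), 40*9) + x) = 1/((178 + 40*9) + 106740/593977) = 1/((178 + 360) + 106740/593977) = 1/(538 + 106740/593977) = 1/(319666366/593977) = 593977/319666366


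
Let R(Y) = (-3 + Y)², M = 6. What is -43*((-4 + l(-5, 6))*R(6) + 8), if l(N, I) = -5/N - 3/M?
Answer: 2021/2 ≈ 1010.5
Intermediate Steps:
l(N, I) = -½ - 5/N (l(N, I) = -5/N - 3/6 = -5/N - 3*⅙ = -5/N - ½ = -½ - 5/N)
-43*((-4 + l(-5, 6))*R(6) + 8) = -43*((-4 + (½)*(-10 - 1*(-5))/(-5))*(-3 + 6)² + 8) = -43*((-4 + (½)*(-⅕)*(-10 + 5))*3² + 8) = -43*((-4 + (½)*(-⅕)*(-5))*9 + 8) = -43*((-4 + ½)*9 + 8) = -43*(-7/2*9 + 8) = -43*(-63/2 + 8) = -43*(-47/2) = 2021/2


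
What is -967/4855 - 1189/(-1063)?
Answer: 4744674/5160865 ≈ 0.91936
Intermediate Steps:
-967/4855 - 1189/(-1063) = -967*1/4855 - 1189*(-1/1063) = -967/4855 + 1189/1063 = 4744674/5160865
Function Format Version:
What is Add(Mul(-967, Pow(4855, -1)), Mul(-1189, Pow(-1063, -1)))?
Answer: Rational(4744674, 5160865) ≈ 0.91936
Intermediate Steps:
Add(Mul(-967, Pow(4855, -1)), Mul(-1189, Pow(-1063, -1))) = Add(Mul(-967, Rational(1, 4855)), Mul(-1189, Rational(-1, 1063))) = Add(Rational(-967, 4855), Rational(1189, 1063)) = Rational(4744674, 5160865)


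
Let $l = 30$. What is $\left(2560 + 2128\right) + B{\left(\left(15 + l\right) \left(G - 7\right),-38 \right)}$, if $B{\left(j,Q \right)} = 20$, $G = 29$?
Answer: $4708$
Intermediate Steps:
$\left(2560 + 2128\right) + B{\left(\left(15 + l\right) \left(G - 7\right),-38 \right)} = \left(2560 + 2128\right) + 20 = 4688 + 20 = 4708$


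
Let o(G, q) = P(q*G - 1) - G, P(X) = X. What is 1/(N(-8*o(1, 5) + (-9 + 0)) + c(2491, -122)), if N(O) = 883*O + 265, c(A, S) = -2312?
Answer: -1/31186 ≈ -3.2066e-5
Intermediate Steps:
o(G, q) = -1 - G + G*q (o(G, q) = (q*G - 1) - G = (G*q - 1) - G = (-1 + G*q) - G = -1 - G + G*q)
N(O) = 265 + 883*O
1/(N(-8*o(1, 5) + (-9 + 0)) + c(2491, -122)) = 1/((265 + 883*(-8*(-1 - 1*1 + 1*5) + (-9 + 0))) - 2312) = 1/((265 + 883*(-8*(-1 - 1 + 5) - 9)) - 2312) = 1/((265 + 883*(-8*3 - 9)) - 2312) = 1/((265 + 883*(-24 - 9)) - 2312) = 1/((265 + 883*(-33)) - 2312) = 1/((265 - 29139) - 2312) = 1/(-28874 - 2312) = 1/(-31186) = -1/31186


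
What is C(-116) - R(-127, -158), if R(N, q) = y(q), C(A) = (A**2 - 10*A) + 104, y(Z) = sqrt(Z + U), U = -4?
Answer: 14720 - 9*I*sqrt(2) ≈ 14720.0 - 12.728*I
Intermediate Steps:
y(Z) = sqrt(-4 + Z) (y(Z) = sqrt(Z - 4) = sqrt(-4 + Z))
C(A) = 104 + A**2 - 10*A
R(N, q) = sqrt(-4 + q)
C(-116) - R(-127, -158) = (104 + (-116)**2 - 10*(-116)) - sqrt(-4 - 158) = (104 + 13456 + 1160) - sqrt(-162) = 14720 - 9*I*sqrt(2)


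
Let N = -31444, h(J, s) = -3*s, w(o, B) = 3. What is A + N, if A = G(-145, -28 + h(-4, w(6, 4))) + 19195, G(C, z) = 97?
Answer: -12152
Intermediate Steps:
A = 19292 (A = 97 + 19195 = 19292)
A + N = 19292 - 31444 = -12152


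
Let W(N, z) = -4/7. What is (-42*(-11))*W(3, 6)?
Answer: -264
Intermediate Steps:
W(N, z) = -4/7 (W(N, z) = -4*1/7 = -4/7)
(-42*(-11))*W(3, 6) = -42*(-11)*(-4/7) = 462*(-4/7) = -264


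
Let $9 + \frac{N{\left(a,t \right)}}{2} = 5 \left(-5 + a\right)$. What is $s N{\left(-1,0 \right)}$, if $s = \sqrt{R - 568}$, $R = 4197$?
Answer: $- 78 \sqrt{3629} \approx -4698.8$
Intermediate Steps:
$N{\left(a,t \right)} = -68 + 10 a$ ($N{\left(a,t \right)} = -18 + 2 \cdot 5 \left(-5 + a\right) = -18 + 2 \left(-25 + 5 a\right) = -18 + \left(-50 + 10 a\right) = -68 + 10 a$)
$s = \sqrt{3629}$ ($s = \sqrt{4197 - 568} = \sqrt{3629} \approx 60.241$)
$s N{\left(-1,0 \right)} = \sqrt{3629} \left(-68 + 10 \left(-1\right)\right) = \sqrt{3629} \left(-68 - 10\right) = \sqrt{3629} \left(-78\right) = - 78 \sqrt{3629}$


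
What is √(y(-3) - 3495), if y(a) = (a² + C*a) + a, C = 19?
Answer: 3*I*√394 ≈ 59.548*I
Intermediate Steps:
y(a) = a² + 20*a (y(a) = (a² + 19*a) + a = a² + 20*a)
√(y(-3) - 3495) = √(-3*(20 - 3) - 3495) = √(-3*17 - 3495) = √(-51 - 3495) = √(-3546) = 3*I*√394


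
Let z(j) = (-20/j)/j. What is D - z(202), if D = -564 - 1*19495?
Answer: -204621854/10201 ≈ -20059.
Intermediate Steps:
z(j) = -20/j**2
D = -20059 (D = -564 - 19495 = -20059)
D - z(202) = -20059 - (-20)/202**2 = -20059 - (-20)/40804 = -20059 - 1*(-5/10201) = -20059 + 5/10201 = -204621854/10201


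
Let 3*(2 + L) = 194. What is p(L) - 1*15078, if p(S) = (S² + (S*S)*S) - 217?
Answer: 6337739/27 ≈ 2.3473e+5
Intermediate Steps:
L = 188/3 (L = -2 + (⅓)*194 = -2 + 194/3 = 188/3 ≈ 62.667)
p(S) = -217 + S² + S³ (p(S) = (S² + S²*S) - 217 = (S² + S³) - 217 = -217 + S² + S³)
p(L) - 1*15078 = (-217 + (188/3)² + (188/3)³) - 1*15078 = (-217 + 35344/9 + 6644672/27) - 15078 = 6744845/27 - 15078 = 6337739/27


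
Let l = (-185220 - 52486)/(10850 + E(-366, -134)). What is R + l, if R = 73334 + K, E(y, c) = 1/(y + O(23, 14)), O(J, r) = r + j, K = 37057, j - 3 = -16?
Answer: 437089084669/3960249 ≈ 1.1037e+5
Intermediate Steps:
j = -13 (j = 3 - 16 = -13)
O(J, r) = -13 + r (O(J, r) = r - 13 = -13 + r)
E(y, c) = 1/(1 + y) (E(y, c) = 1/(y + (-13 + 14)) = 1/(y + 1) = 1/(1 + y))
R = 110391 (R = 73334 + 37057 = 110391)
l = -86762690/3960249 (l = (-185220 - 52486)/(10850 + 1/(1 - 366)) = -237706/(10850 + 1/(-365)) = -237706/(10850 - 1/365) = -237706/3960249/365 = -237706*365/3960249 = -86762690/3960249 ≈ -21.908)
R + l = 110391 - 86762690/3960249 = 437089084669/3960249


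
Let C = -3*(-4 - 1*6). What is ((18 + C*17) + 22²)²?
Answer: 1024144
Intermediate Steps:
C = 30 (C = -3*(-4 - 6) = -3*(-10) = 30)
((18 + C*17) + 22²)² = ((18 + 30*17) + 22²)² = ((18 + 510) + 484)² = (528 + 484)² = 1012² = 1024144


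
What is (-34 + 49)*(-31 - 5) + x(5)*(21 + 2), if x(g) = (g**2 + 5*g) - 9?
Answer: 403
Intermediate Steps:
x(g) = -9 + g**2 + 5*g
(-34 + 49)*(-31 - 5) + x(5)*(21 + 2) = (-34 + 49)*(-31 - 5) + (-9 + 5**2 + 5*5)*(21 + 2) = 15*(-36) + (-9 + 25 + 25)*23 = -540 + 41*23 = -540 + 943 = 403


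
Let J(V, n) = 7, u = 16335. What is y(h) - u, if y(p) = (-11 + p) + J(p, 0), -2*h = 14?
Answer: -16346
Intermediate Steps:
h = -7 (h = -½*14 = -7)
y(p) = -4 + p (y(p) = (-11 + p) + 7 = -4 + p)
y(h) - u = (-4 - 7) - 1*16335 = -11 - 16335 = -16346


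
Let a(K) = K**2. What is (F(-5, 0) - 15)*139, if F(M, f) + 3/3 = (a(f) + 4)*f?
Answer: -2224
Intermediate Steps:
F(M, f) = -1 + f*(4 + f**2) (F(M, f) = -1 + (f**2 + 4)*f = -1 + (4 + f**2)*f = -1 + f*(4 + f**2))
(F(-5, 0) - 15)*139 = ((-1 + 0**3 + 4*0) - 15)*139 = ((-1 + 0 + 0) - 15)*139 = (-1 - 15)*139 = -16*139 = -2224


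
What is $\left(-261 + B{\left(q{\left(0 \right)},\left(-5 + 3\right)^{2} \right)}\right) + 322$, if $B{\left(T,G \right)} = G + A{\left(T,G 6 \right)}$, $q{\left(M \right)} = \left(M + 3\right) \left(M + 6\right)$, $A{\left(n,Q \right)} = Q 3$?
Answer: $137$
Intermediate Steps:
$A{\left(n,Q \right)} = 3 Q$
$q{\left(M \right)} = \left(3 + M\right) \left(6 + M\right)$
$B{\left(T,G \right)} = 19 G$ ($B{\left(T,G \right)} = G + 3 G 6 = G + 3 \cdot 6 G = G + 18 G = 19 G$)
$\left(-261 + B{\left(q{\left(0 \right)},\left(-5 + 3\right)^{2} \right)}\right) + 322 = \left(-261 + 19 \left(-5 + 3\right)^{2}\right) + 322 = \left(-261 + 19 \left(-2\right)^{2}\right) + 322 = \left(-261 + 19 \cdot 4\right) + 322 = \left(-261 + 76\right) + 322 = -185 + 322 = 137$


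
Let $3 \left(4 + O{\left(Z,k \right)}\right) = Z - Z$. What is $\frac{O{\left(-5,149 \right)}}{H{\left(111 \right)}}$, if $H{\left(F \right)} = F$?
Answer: $- \frac{4}{111} \approx -0.036036$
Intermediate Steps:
$O{\left(Z,k \right)} = -4$ ($O{\left(Z,k \right)} = -4 + \frac{Z - Z}{3} = -4 + \frac{1}{3} \cdot 0 = -4 + 0 = -4$)
$\frac{O{\left(-5,149 \right)}}{H{\left(111 \right)}} = - \frac{4}{111}$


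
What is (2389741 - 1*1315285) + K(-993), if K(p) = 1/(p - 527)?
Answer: 1633173119/1520 ≈ 1.0745e+6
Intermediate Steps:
K(p) = 1/(-527 + p)
(2389741 - 1*1315285) + K(-993) = (2389741 - 1*1315285) + 1/(-527 - 993) = (2389741 - 1315285) + 1/(-1520) = 1074456 - 1/1520 = 1633173119/1520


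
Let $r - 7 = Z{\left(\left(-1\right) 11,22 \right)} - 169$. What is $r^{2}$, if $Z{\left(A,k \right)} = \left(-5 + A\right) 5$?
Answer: $58564$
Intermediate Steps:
$Z{\left(A,k \right)} = -25 + 5 A$
$r = -242$ ($r = 7 - \left(194 - \left(-5\right) 11\right) = 7 + \left(\left(-25 + 5 \left(-11\right)\right) - 169\right) = 7 - 249 = -242$)
$r^{2} = \left(-242\right)^{2} = 58564$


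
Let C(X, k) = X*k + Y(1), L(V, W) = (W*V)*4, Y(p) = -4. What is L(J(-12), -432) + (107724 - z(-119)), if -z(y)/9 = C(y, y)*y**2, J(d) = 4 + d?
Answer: 1804417041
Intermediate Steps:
L(V, W) = 4*V*W (L(V, W) = (V*W)*4 = 4*V*W)
C(X, k) = -4 + X*k (C(X, k) = X*k - 4 = -4 + X*k)
z(y) = -9*y**2*(-4 + y**2) (z(y) = -9*(-4 + y*y)*y**2 = -9*(-4 + y**2)*y**2 = -9*y**2*(-4 + y**2))
L(J(-12), -432) + (107724 - z(-119)) = 4*(4 - 12)*(-432) + (107724 - 9*(-119)**2*(4 - 1*(-119)**2)) = 4*(-8)*(-432) + (107724 - 9*14161*(4 - 1*14161)) = 13824 + (107724 - 9*14161*(4 - 14161)) = 13824 + (107724 - 9*14161*(-14157)) = 13824 + (107724 - 1*(-1804295493)) = 13824 + (107724 + 1804295493) = 13824 + 1804403217 = 1804417041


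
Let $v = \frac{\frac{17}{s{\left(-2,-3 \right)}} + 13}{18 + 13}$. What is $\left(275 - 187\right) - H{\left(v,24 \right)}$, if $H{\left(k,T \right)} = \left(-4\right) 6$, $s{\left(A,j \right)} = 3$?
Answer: $112$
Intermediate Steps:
$v = \frac{56}{93}$ ($v = \frac{\frac{17}{3} + 13}{18 + 13} = \frac{17 \cdot \frac{1}{3} + 13}{31} = \left(\frac{17}{3} + 13\right) \frac{1}{31} = \frac{56}{3} \cdot \frac{1}{31} = \frac{56}{93} \approx 0.60215$)
$H{\left(k,T \right)} = -24$
$\left(275 - 187\right) - H{\left(v,24 \right)} = \left(275 - 187\right) - -24 = \left(275 - 187\right) + 24 = 88 + 24 = 112$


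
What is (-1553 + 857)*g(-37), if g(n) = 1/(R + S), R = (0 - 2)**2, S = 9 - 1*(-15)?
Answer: -174/7 ≈ -24.857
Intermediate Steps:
S = 24 (S = 9 + 15 = 24)
R = 4 (R = (-2)**2 = 4)
g(n) = 1/28 (g(n) = 1/(4 + 24) = 1/28)
(-1553 + 857)*g(-37) = (-1553 + 857)*(1/28) = -696*1/28 = -174/7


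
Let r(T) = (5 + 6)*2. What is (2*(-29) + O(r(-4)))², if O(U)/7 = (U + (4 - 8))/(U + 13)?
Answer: 73984/25 ≈ 2959.4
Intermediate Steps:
r(T) = 22 (r(T) = 11*2 = 22)
O(U) = 7*(-4 + U)/(13 + U) (O(U) = 7*((U + (4 - 8))/(U + 13)) = 7*((U - 4)/(13 + U)) = 7*((-4 + U)/(13 + U)) = 7*(-4 + U)/(13 + U))
(2*(-29) + O(r(-4)))² = (2*(-29) + 7*(-4 + 22)/(13 + 22))² = (-58 + 7*18/35)² = (-58 + 7*(1/35)*18)² = (-58 + 18/5)² = (-272/5)² = 73984/25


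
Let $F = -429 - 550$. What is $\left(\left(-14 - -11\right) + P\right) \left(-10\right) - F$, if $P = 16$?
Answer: $849$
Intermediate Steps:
$F = -979$ ($F = -429 - 550 = -979$)
$\left(\left(-14 - -11\right) + P\right) \left(-10\right) - F = \left(\left(-14 - -11\right) + 16\right) \left(-10\right) - -979 = \left(\left(-14 + 11\right) + 16\right) \left(-10\right) + 979 = \left(-3 + 16\right) \left(-10\right) + 979 = 13 \left(-10\right) + 979 = -130 + 979 = 849$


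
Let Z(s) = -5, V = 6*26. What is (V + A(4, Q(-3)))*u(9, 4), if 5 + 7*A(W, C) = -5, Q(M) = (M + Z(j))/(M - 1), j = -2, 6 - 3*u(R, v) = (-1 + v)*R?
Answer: -1082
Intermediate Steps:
V = 156
u(R, v) = 2 - R*(-1 + v)/3 (u(R, v) = 2 - (-1 + v)*R/3 = 2 - R*(-1 + v)/3)
Q(M) = (-5 + M)/(-1 + M) (Q(M) = (M - 5)/(M - 1) = (-5 + M)/(-1 + M))
A(W, C) = -10/7 (A(W, C) = -5/7 + (⅐)*(-5) = -5/7 - 5/7 = -10/7)
(V + A(4, Q(-3)))*u(9, 4) = (156 - 10/7)*(2 + (⅓)*9 - ⅓*9*4) = 1082*(2 + 3 - 12)/7 = (1082/7)*(-7) = -1082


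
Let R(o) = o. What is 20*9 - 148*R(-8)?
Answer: 1364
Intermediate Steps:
20*9 - 148*R(-8) = 20*9 - 148*(-8) = 180 + 1184 = 1364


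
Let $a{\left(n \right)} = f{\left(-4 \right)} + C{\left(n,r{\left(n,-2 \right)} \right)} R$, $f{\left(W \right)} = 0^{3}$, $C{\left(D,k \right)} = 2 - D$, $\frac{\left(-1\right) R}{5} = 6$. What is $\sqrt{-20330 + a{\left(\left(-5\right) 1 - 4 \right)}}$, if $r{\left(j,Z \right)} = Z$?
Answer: $2 i \sqrt{5165} \approx 143.74 i$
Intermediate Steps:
$R = -30$ ($R = \left(-5\right) 6 = -30$)
$f{\left(W \right)} = 0$
$a{\left(n \right)} = -60 + 30 n$ ($a{\left(n \right)} = 0 + \left(2 - n\right) \left(-30\right) = 0 + \left(-60 + 30 n\right) = -60 + 30 n$)
$\sqrt{-20330 + a{\left(\left(-5\right) 1 - 4 \right)}} = \sqrt{-20330 + \left(-60 + 30 \left(\left(-5\right) 1 - 4\right)\right)} = \sqrt{-20330 + \left(-60 + 30 \left(-5 - 4\right)\right)} = \sqrt{-20330 + \left(-60 + 30 \left(-9\right)\right)} = \sqrt{-20330 - 330} = \sqrt{-20660} = 2 i \sqrt{5165}$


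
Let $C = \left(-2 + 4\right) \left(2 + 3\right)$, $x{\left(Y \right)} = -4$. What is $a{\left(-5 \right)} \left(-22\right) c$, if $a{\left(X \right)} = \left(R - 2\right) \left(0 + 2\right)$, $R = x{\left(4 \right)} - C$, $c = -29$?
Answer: $-20416$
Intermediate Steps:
$C = 10$ ($C = 2 \cdot 5 = 10$)
$R = -14$ ($R = -4 - 10 = -14$)
$a{\left(X \right)} = -32$ ($a{\left(X \right)} = \left(-14 - 2\right) \left(0 + 2\right) = \left(-16\right) 2 = -32$)
$a{\left(-5 \right)} \left(-22\right) c = \left(-32\right) \left(-22\right) \left(-29\right) = 704 \left(-29\right) = -20416$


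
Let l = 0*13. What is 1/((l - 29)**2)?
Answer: 1/841 ≈ 0.0011891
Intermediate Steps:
l = 0
1/((l - 29)**2) = 1/((0 - 29)**2) = 1/((-29)**2) = 1/841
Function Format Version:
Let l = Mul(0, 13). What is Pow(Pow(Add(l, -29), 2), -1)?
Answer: Rational(1, 841) ≈ 0.0011891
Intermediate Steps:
l = 0
Pow(Pow(Add(l, -29), 2), -1) = Pow(Pow(Add(0, -29), 2), -1) = Pow(Pow(-29, 2), -1) = Pow(841, -1) = Rational(1, 841)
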